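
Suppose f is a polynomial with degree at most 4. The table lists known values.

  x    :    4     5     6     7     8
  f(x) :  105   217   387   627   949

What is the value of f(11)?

2527

First differences: 112, 170, 240, 322. Second differences: 58, 70, 82. Third differences: 12, 12.
Level-3 differences are constant, so f has degree 3.
Fitting a degree-3 polynomial gives f(x) = 2x³ - x² - x - 3.
Then f(11) = 2527.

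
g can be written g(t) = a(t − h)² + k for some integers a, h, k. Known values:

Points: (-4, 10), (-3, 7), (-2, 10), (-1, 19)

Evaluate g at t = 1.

First differences -3, 3, 9; second difference 6 = 2a, so a = 3.
Expanding, the t-coefficient is −2ah = -6h; matching it to the data gives h = -3, and then k = 7.
So g(t) = 3(t + 3)² + 7.
g(1) = 3·4² + 7 = 55.

55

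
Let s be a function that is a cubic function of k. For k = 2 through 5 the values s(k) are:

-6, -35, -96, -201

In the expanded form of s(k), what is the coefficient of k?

-1

Write s(k) = ak³ + bk² + ck + d; the 4 given values yield a linear system in the 4 coefficients.
Solving, s(k) = -2k³ + 2k² - k + 4.
The coefficient of k is -1.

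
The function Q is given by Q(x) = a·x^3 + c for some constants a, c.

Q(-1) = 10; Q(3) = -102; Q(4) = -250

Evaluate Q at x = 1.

2

From Q(-1) = 10 and Q(3) = -102: -1a + c = 10 and 27a + c = -102.
Subtracting: 28a = -112, so a = -4; then c = 10 − (-4)·(-1) = 6.
So Q(x) = -4x³ + 6, and Q(1) = 2.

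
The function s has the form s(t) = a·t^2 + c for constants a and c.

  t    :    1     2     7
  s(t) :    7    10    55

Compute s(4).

22

From s(1) = 7 and s(2) = 10: 1a + c = 7 and 4a + c = 10.
Subtracting: 3a = 3, so a = 1; then c = 7 − 1·1 = 6.
So s(t) = 1t² + 6, and s(4) = 22.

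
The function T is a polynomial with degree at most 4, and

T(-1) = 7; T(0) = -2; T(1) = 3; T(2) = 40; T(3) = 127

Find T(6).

Write T(t) = at^4 + bt³ + ct² + dt + e; the 5 given values yield a linear system in the 5 coefficients.
Solving, the leading coefficient vanishes, and T(t) = 3t³ + 7t² - 5t - 2.
Then T(6) = 868.

868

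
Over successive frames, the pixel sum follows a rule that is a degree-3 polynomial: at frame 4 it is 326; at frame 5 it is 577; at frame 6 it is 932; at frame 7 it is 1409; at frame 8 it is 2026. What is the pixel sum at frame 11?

4897

Write the value at m as Q(m).
First differences: 251, 355, 477, 617. Second differences: 104, 122, 140. Third differences: 18, 18.
Level-3 differences are constant, so Q has degree 3.
Fitting a degree-3 polynomial gives Q(m) = 3m³ + 7m² + 5m + 2.
Then Q(11) = 4897.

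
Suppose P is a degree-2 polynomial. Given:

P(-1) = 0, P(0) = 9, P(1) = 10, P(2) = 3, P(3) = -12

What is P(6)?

First differences: 9, 1, -7, -15. Second differences: -8, -8, -8.
Level-2 differences are constant, so P has degree 2.
Fitting a degree-2 polynomial gives P(k) = -4k² + 5k + 9.
Then P(6) = -105.

-105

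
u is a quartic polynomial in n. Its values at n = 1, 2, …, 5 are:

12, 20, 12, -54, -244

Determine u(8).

Write u(n) = an^4 + bn³ + cn² + dn + e; the 5 given values yield a linear system in the 5 coefficients.
Solving, u(n) = -n^4 + 3n³ - n² + 5n + 6.
Then u(8) = -2578.

-2578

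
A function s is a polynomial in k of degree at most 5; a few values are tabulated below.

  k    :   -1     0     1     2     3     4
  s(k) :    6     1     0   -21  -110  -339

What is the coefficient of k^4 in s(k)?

-1

First differences: -5, -1, -21, -89, -229. Second differences: 4, -20, -68, -140. Third differences: -24, -48, -72. Fourth differences: -24, -24.
Level-4 differences are constant, so s has degree 4.
Fitting a degree-4 polynomial gives s(k) = -k^4 - 2k³ + 3k² - k + 1.
The coefficient of k^4 is -1.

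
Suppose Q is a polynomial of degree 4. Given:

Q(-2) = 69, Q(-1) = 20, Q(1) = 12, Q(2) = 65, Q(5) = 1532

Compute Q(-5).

Write Q(k) = ak^4 + bk³ + ck² + dk + e; the 5 given values yield a linear system in the 5 coefficients.
Solving, Q(k) = 2k^4 + k³ + 7k² - 5k + 7.
Then Q(-5) = 1332.

1332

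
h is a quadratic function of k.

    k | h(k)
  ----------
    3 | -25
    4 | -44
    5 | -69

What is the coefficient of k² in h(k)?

-3

Write h(k) = ak² + bk + c; the 3 given values yield a linear system in the 3 coefficients.
Solving, h(k) = -3k² + 2k - 4.
The coefficient of k² is -3.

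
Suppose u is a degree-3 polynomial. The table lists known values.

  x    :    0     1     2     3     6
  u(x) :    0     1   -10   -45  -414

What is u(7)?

-665

Write u(x) = ax³ + bx² + cx + d; the 5 given values yield a linear system in the 4 coefficients.
Solving, u(x) = -2x³ + 3x.
Then u(7) = -665.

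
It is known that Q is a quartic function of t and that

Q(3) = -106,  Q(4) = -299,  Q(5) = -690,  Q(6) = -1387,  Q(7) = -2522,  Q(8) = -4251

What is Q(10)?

-10235

First differences: -193, -391, -697, -1135, -1729. Second differences: -198, -306, -438, -594. Third differences: -108, -132, -156. Fourth differences: -24, -24.
Level-4 differences are constant, so Q has degree 4.
Fitting a degree-4 polynomial gives Q(t) = -t^4 - 2t² - 4t + 5.
Then Q(10) = -10235.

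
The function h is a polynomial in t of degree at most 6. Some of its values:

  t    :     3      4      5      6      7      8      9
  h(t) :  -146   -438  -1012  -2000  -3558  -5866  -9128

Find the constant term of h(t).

Write h(t) = at^6 + bt^5 + ct^4 + dt³ + et² + pt + q; the 7 given values yield a linear system in the 7 coefficients.
Solving, the top 2 coefficients vanish, and h(t) = -t^4 - 4t³ + 4t² + 3t - 2.
The constant term is h(0) = -2.

-2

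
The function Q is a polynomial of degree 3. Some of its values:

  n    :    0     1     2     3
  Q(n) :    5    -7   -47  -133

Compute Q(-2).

Write Q(n) = an³ + bn² + cn + d; the 4 given values yield a linear system in the 4 coefficients.
Solving, Q(n) = -3n³ - 5n² - 4n + 5.
Then Q(-2) = 17.

17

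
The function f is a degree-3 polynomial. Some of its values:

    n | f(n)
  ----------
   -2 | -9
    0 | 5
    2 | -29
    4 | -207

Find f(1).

Write f(n) = an³ + bn² + cn + d; the 4 given values yield a linear system in the 4 coefficients.
Solving, f(n) = -2n³ - 6n² + 3n + 5.
Then f(1) = 0.

0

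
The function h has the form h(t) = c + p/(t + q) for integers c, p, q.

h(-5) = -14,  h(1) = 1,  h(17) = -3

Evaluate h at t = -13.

(h(t) − c)(t + q) = p for each data point; the three points give a linear system in c and q, then p follows.
Solving: c = -4, q = 3, p = 20, so h(t) = -4 + 20/(t + 3).
Then h(-13) = -4 + 20/(-10) = -6.

-6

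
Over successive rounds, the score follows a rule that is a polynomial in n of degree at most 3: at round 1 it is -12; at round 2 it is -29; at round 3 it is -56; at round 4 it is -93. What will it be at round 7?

Write the value at n as h(n).
First differences: -17, -27, -37. Second differences: -10, -10.
Level-2 differences are constant, so h has degree 2.
Fitting a degree-2 polynomial gives h(n) = -5n² - 2n - 5.
Then h(7) = -264.

-264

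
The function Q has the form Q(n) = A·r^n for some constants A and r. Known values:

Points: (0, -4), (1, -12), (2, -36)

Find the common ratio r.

Consecutive ratio: -12/(-4) = 3, and -36/(-12) = 3, so r = 3.
Then A·3^0 = -4 gives A = -4, and Q(n) = -4·3^n.

3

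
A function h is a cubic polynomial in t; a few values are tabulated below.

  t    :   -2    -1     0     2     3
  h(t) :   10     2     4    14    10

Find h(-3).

Write h(t) = at³ + bt² + ct + d; the 5 given values yield a linear system in the 4 coefficients.
Solving, h(t) = -t³ + 2t² + 5t + 4.
Then h(-3) = 34.

34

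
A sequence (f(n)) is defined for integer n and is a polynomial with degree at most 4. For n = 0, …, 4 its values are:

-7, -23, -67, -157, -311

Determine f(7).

First differences: -16, -44, -90, -154. Second differences: -28, -46, -64. Third differences: -18, -18.
Level-3 differences are constant, so f has degree 3.
Fitting a degree-3 polynomial gives f(n) = -3n³ - 5n² - 8n - 7.
Then f(7) = -1337.

-1337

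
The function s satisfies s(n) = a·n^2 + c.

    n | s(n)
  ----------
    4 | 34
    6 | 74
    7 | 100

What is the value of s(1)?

4

From s(4) = 34 and s(6) = 74: 16a + c = 34 and 36a + c = 74.
Subtracting: 20a = 40, so a = 2; then c = 34 − 2·16 = 2.
So s(n) = 2n² + 2, and s(1) = 4.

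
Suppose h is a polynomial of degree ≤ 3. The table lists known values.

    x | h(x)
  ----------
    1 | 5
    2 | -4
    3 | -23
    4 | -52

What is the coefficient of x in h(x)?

6

First differences: -9, -19, -29. Second differences: -10, -10.
Level-2 differences are constant, so h has degree 2.
Fitting a degree-2 polynomial gives h(x) = -5x² + 6x + 4.
The coefficient of x is 6.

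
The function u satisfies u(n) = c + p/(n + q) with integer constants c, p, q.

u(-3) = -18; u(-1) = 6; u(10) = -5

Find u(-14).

-7

(u(n) − c)(n + q) = p for each data point; the three points give a linear system in c and q, then p follows.
Solving: c = -6, q = 2, p = 12, so u(n) = -6 + 12/(n + 2).
Then u(-14) = -6 + 12/(-12) = -7.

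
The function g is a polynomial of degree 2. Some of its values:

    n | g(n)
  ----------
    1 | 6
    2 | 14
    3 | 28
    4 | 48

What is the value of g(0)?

First differences: 8, 14, 20. Second differences: 6, 6.
Level-2 differences are constant, so g has degree 2.
Fitting a degree-2 polynomial gives g(n) = 3n² - n + 4.
Then g(0) = 4.

4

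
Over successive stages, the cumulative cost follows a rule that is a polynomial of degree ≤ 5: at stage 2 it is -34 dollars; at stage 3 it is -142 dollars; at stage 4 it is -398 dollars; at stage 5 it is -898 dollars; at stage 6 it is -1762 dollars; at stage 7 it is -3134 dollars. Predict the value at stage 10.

Write the value at m as T(m).
First differences: -108, -256, -500, -864, -1372. Second differences: -148, -244, -364, -508. Third differences: -96, -120, -144. Fourth differences: -24, -24.
Level-4 differences are constant, so T has degree 4.
Fitting a degree-4 polynomial gives T(m) = -m^4 - 2m³ - m² + 2.
Then T(10) = -12098.

-12098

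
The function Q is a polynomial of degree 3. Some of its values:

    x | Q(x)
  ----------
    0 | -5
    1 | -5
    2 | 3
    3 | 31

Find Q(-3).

Write Q(x) = ax³ + bx² + cx + d; the 4 given values yield a linear system in the 4 coefficients.
Solving, Q(x) = 2x³ - 2x² - 5.
Then Q(-3) = -77.

-77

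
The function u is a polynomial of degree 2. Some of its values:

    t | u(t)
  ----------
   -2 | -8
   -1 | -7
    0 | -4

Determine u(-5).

1

Write u(t) = at² + bt + c; the 3 given values yield a linear system in the 3 coefficients.
Solving, u(t) = t² + 4t - 4.
Then u(-5) = 1.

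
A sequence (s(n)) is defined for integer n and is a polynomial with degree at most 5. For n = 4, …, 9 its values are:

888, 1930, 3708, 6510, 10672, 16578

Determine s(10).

First differences: 1042, 1778, 2802, 4162, 5906. Second differences: 736, 1024, 1360, 1744. Third differences: 288, 336, 384. Fourth differences: 48, 48.
Level-4 differences are constant, so s has degree 4.
Extending the table by one column gives the next first difference 8082, so s(10) = 16578 + 8082 = 24660.

24660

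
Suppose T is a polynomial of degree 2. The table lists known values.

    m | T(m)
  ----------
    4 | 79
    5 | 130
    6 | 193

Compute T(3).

Write T(m) = am² + bm + c; the 3 given values yield a linear system in the 3 coefficients.
Solving, T(m) = 6m² - 3m - 5.
Then T(3) = 40.

40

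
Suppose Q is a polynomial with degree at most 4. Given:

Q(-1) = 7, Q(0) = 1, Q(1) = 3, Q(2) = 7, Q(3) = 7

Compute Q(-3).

67

First differences: -6, 2, 4, 0. Second differences: 8, 2, -4. Third differences: -6, -6.
Level-3 differences are constant, so Q has degree 3.
Fitting a degree-3 polynomial gives Q(n) = -n³ + 4n² - n + 1.
Then Q(-3) = 67.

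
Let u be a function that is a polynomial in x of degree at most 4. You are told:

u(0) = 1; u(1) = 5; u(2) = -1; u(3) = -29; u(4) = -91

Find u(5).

-199

First differences: 4, -6, -28, -62. Second differences: -10, -22, -34. Third differences: -12, -12.
Level-3 differences are constant, so u has degree 3.
Fitting a degree-3 polynomial gives u(x) = -2x³ + x² + 5x + 1.
Then u(5) = -199.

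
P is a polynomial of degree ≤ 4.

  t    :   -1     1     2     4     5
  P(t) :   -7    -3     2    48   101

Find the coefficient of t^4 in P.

Write P(t) = at^4 + bt³ + ct² + dt + e; the 5 given values yield a linear system in the 5 coefficients.
Solving, the leading coefficient vanishes, and P(t) = t³ - t² + t - 4.
The coefficient of t^4 is 0.

0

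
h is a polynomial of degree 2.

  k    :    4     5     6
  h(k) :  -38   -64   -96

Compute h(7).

Write h(k) = ak² + bk + c; the 3 given values yield a linear system in the 3 coefficients.
Solving, h(k) = -3k² + k + 6.
Then h(7) = -134.

-134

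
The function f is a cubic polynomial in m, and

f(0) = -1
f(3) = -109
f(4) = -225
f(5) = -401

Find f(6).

Write f(m) = am³ + bm² + cm + d; the 4 given values yield a linear system in the 4 coefficients.
Solving, f(m) = -2m³ - 6m² - 1.
Then f(6) = -649.

-649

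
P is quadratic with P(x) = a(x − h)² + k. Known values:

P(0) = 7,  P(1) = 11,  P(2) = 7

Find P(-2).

First differences 4, -4; second difference -8 = 2a, so a = -4.
Expanding, the x-coefficient is −2ah = 8h; matching it to the data gives h = 1, and then k = 11.
So P(x) = -4(x − 1)² + 11.
P(-2) = -4·(-3)² + 11 = -25.

-25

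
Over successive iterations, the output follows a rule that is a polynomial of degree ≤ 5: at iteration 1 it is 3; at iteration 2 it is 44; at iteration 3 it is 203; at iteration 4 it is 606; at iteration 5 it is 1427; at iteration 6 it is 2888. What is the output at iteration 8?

Write the value at t as g(t).
First differences: 41, 159, 403, 821, 1461. Second differences: 118, 244, 418, 640. Third differences: 126, 174, 222. Fourth differences: 48, 48.
Level-4 differences are constant, so g has degree 4.
Fitting a degree-4 polynomial gives g(t) = 2t^4 + t³ + 3t² - 5t + 2.
Then g(8) = 8858.

8858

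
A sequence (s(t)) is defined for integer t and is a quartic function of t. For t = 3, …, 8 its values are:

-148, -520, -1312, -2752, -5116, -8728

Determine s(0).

First differences: -372, -792, -1440, -2364, -3612. Second differences: -420, -648, -924, -1248. Third differences: -228, -276, -324. Fourth differences: -48, -48.
Level-4 differences are constant, so s has degree 4.
Fitting a degree-4 polynomial gives s(t) = -2t^4 - 2t³ + 8t² - 4t + 8.
Then s(0) = 8.

8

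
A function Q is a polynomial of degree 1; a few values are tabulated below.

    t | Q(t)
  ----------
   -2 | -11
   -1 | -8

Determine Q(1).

Write Q(t) = at + b; the 2 given values yield a linear system in the 2 coefficients.
Solving, Q(t) = 3t - 5.
Then Q(1) = -2.

-2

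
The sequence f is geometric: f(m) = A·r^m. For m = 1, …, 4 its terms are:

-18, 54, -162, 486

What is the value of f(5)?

-1458

Consecutive ratio: 54/(-18) = -3, and -162/54 = -3, so r = -3.
Then A·(-3)^1 = -18 gives A = 6, and f(m) = 6·(-3)^m.
f(5) = 6·(-3)^5 = -1458.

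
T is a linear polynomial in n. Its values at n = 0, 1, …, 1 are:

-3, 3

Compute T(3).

Write T(n) = an + b; the 2 given values yield a linear system in the 2 coefficients.
Solving, T(n) = 6n - 3.
Then T(3) = 15.

15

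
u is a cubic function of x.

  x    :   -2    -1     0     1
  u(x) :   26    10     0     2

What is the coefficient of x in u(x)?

Write u(x) = ax³ + bx² + cx + d; the 4 given values yield a linear system in the 4 coefficients.
Solving, u(x) = x³ + 6x² - 5x.
The coefficient of x is -5.

-5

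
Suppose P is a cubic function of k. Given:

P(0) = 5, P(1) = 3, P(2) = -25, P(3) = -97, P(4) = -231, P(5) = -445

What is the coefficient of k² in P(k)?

-4

First differences: -2, -28, -72, -134, -214. Second differences: -26, -44, -62, -80. Third differences: -18, -18, -18.
Level-3 differences are constant, so P has degree 3.
Fitting a degree-3 polynomial gives P(k) = -3k³ - 4k² + 5k + 5.
The coefficient of k² is -4.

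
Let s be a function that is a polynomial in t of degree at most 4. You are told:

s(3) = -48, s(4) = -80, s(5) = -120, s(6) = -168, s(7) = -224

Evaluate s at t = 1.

First differences: -32, -40, -48, -56. Second differences: -8, -8, -8.
Level-2 differences are constant, so s has degree 2.
Fitting a degree-2 polynomial gives s(t) = -4t² - 4t.
Then s(1) = -8.

-8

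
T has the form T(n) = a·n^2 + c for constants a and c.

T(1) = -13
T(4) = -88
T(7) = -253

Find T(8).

From T(1) = -13 and T(4) = -88: 1a + c = -13 and 16a + c = -88.
Subtracting: 15a = -75, so a = -5; then c = -13 − (-5)·1 = -8.
So T(n) = -5n² − 8, and T(8) = -328.

-328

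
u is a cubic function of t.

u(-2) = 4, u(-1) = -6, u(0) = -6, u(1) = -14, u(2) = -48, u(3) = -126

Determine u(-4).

126

Write u(t) = at³ + bt² + ct + d; the 6 given values yield a linear system in the 4 coefficients.
Solving, u(t) = -3t³ - 4t² - t - 6.
Then u(-4) = 126.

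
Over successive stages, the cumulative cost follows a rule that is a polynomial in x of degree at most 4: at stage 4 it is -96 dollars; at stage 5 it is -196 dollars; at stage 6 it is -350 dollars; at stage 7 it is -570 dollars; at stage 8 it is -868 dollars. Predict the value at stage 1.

Write the value at x as T(x).
First differences: -100, -154, -220, -298. Second differences: -54, -66, -78. Third differences: -12, -12.
Level-3 differences are constant, so T has degree 3.
Fitting a degree-3 polynomial gives T(x) = -2x³ + 3x² - 5x + 4.
Then T(1) = 0.

0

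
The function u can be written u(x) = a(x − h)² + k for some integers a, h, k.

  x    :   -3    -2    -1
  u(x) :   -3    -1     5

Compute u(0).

15

First differences 2, 6; second difference 4 = 2a, so a = 2.
Expanding, the x-coefficient is −2ah = -4h; matching it to the data gives h = -3, and then k = -3.
So u(x) = 2(x + 3)² − 3.
u(0) = 2·3² − 3 = 15.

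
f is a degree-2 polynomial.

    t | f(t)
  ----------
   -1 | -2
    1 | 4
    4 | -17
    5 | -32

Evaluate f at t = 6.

Write f(t) = at² + bt + c; the 4 given values yield a linear system in the 3 coefficients.
Solving, f(t) = -2t² + 3t + 3.
Then f(6) = -51.

-51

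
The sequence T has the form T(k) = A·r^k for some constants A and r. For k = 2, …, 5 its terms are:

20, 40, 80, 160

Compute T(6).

Consecutive ratio: 40/20 = 2, and 80/40 = 2, so r = 2.
Then A·2^2 = 20 gives A = 5, and T(k) = 5·2^k.
T(6) = 5·2^6 = 320.

320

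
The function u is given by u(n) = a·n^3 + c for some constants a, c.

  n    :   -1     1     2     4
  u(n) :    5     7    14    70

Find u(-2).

-2

From u(-1) = 5 and u(1) = 7: -1a + c = 5 and 1a + c = 7.
Subtracting: 2a = 2, so a = 1; then c = 5 − 1·(-1) = 6.
So u(n) = 1n³ + 6, and u(-2) = -2.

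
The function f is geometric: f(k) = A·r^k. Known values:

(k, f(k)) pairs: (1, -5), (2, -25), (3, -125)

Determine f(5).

-3125

Consecutive ratio: -25/(-5) = 5, and -125/(-25) = 5, so r = 5.
Then A·5^1 = -5 gives A = -1, and f(k) = -1·5^k.
f(5) = -1·5^5 = -3125.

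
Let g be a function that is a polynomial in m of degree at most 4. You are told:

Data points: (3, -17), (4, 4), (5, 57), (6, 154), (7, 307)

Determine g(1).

-11

First differences: 21, 53, 97, 153. Second differences: 32, 44, 56. Third differences: 12, 12.
Level-3 differences are constant, so g has degree 3.
Fitting a degree-3 polynomial gives g(m) = 2m³ - 8m² + 3m - 8.
Then g(1) = -11.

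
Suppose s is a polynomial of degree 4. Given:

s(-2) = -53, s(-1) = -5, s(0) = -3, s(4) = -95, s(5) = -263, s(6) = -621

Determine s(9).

Write s(k) = ak^4 + bk³ + ck² + dk + e; the 6 given values yield a linear system in the 5 coefficients.
Solving, s(k) = -k^4 + 4k³ - 4k² - 7k - 3.
Then s(9) = -4035.

-4035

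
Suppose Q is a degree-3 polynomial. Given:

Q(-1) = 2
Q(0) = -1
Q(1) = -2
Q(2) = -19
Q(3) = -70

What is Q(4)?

Write Q(x) = ax³ + bx² + cx + d; the 5 given values yield a linear system in the 4 coefficients.
Solving, Q(x) = -3x³ + x² + x - 1.
Then Q(4) = -173.

-173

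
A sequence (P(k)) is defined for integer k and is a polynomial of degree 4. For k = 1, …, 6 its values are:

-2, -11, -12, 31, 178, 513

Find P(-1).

16

Write P(k) = ak^4 + bk³ + ck² + dk + e; the 6 given values yield a linear system in the 5 coefficients.
Solving, P(k) = k^4 - 4k³ + 3k² - 5k + 3.
Then P(-1) = 16.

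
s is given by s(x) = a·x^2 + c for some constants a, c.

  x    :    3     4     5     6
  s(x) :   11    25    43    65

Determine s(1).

From s(3) = 11 and s(4) = 25: 9a + c = 11 and 16a + c = 25.
Subtracting: 7a = 14, so a = 2; then c = 11 − 2·9 = -7.
So s(x) = 2x² − 7, and s(1) = -5.

-5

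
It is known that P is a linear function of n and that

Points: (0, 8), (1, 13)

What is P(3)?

Write P(n) = an + b; the 2 given values yield a linear system in the 2 coefficients.
Solving, P(n) = 5n + 8.
Then P(3) = 23.

23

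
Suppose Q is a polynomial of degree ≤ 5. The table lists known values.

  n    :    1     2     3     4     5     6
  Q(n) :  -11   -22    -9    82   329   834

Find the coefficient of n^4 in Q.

1

Write Q(n) = an^5 + bn^4 + cn³ + dn² + en + p; the 6 given values yield a linear system in the 6 coefficients.
Solving, the leading coefficient vanishes, and Q(n) = n^4 - n³ - 7n² + 2n - 6.
The coefficient of n^4 is 1.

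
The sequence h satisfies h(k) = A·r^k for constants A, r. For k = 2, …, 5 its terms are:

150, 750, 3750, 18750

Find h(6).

93750

Consecutive ratio: 750/150 = 5, and 3750/750 = 5, so r = 5.
Then A·5^2 = 150 gives A = 6, and h(k) = 6·5^k.
h(6) = 6·5^6 = 93750.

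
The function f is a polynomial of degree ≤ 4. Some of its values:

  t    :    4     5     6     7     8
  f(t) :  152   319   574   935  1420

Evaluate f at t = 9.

First differences: 167, 255, 361, 485. Second differences: 88, 106, 124. Third differences: 18, 18.
Level-3 differences are constant, so f has degree 3.
Extending the table by one column gives the next first difference 627, so f(9) = 1420 + 627 = 2047.

2047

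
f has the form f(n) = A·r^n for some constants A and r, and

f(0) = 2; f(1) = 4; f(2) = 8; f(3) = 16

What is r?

2

Consecutive ratio: 4/2 = 2, and 8/4 = 2, so r = 2.
Then A·2^0 = 2 gives A = 2, and f(n) = 2·2^n.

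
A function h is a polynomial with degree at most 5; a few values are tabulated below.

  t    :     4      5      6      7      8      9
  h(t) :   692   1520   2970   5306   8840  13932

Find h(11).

First differences: 828, 1450, 2336, 3534, 5092. Second differences: 622, 886, 1198, 1558. Third differences: 264, 312, 360. Fourth differences: 48, 48.
Level-4 differences are constant, so h has degree 4.
Fitting a degree-4 polynomial gives h(t) = 2t^4 + 9t² + 9t.
Then h(11) = 30470.

30470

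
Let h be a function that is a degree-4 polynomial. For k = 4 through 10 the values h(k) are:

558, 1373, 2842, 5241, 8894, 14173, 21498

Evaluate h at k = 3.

169

First differences: 815, 1469, 2399, 3653, 5279, 7325. Second differences: 654, 930, 1254, 1626, 2046. Third differences: 276, 324, 372, 420. Fourth differences: 48, 48, 48.
Level-4 differences are constant, so h has degree 4.
Fitting a degree-4 polynomial gives h(k) = 2k^4 + 2k³ - 5k² - 2.
Then h(3) = 169.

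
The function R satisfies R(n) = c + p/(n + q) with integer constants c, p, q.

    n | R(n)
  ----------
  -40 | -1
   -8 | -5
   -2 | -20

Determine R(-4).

-10

(R(n) − c)(n + q) = p for each data point; the three points give a linear system in c and q, then p follows.
Solving: c = 0, q = 0, p = 40, so R(n) = 40/(n + 0).
Then R(-4) = 0 + 40/(-4) = -10.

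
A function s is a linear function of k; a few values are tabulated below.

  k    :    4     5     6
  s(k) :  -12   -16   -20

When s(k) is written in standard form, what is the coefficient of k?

First differences: -4, -4.
Level-1 differences are constant, so s has degree 1.
Fitting a degree-1 polynomial gives s(k) = -4k + 4.
The coefficient of k is -4.

-4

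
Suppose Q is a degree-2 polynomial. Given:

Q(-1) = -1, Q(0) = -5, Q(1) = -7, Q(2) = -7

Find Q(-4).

First differences: -4, -2, 0. Second differences: 2, 2.
Level-2 differences are constant, so Q has degree 2.
Fitting a degree-2 polynomial gives Q(n) = n² - 3n - 5.
Then Q(-4) = 23.

23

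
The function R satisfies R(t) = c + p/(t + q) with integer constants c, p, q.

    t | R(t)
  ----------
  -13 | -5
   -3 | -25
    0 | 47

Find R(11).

(R(t) − c)(t + q) = p for each data point; the three points give a linear system in c and q, then p follows.
Solving: c = -1, q = 1, p = 48, so R(t) = -1 + 48/(t + 1).
Then R(11) = -1 + 48/12 = 3.

3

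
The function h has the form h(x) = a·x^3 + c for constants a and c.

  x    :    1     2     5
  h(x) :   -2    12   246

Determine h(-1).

From h(1) = -2 and h(2) = 12: 1a + c = -2 and 8a + c = 12.
Subtracting: 7a = 14, so a = 2; then c = -2 − 2·1 = -4.
So h(x) = 2x³ − 4, and h(-1) = -6.

-6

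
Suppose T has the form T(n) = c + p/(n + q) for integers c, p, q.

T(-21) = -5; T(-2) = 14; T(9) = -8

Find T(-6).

(T(n) − c)(n + q) = p for each data point; the three points give a linear system in c and q, then p follows.
Solving: c = -6, q = 1, p = -20, so T(n) = -6 − 20/(n + 1).
Then T(-6) = -6 − 20/(-5) = -2.

-2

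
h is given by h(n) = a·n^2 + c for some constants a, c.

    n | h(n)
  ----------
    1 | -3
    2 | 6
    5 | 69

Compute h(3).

From h(1) = -3 and h(2) = 6: 1a + c = -3 and 4a + c = 6.
Subtracting: 3a = 9, so a = 3; then c = -3 − 3·1 = -6.
So h(n) = 3n² − 6, and h(3) = 21.

21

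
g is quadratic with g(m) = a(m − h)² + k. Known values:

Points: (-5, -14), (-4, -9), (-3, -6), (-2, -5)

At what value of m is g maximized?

-2

First differences 5, 3, 1; second difference -2 = 2a, so a = -1.
Expanding, the m-coefficient is −2ah = 2h; matching it to the data gives h = -2, and then k = -5.
So g(m) = -1(m + 2)² − 5.
Hence h = -2.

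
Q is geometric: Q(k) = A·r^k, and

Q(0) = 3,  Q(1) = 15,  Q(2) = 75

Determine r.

Consecutive ratio: 15/3 = 5, and 75/15 = 5, so r = 5.
Then A·5^0 = 3 gives A = 3, and Q(k) = 3·5^k.

5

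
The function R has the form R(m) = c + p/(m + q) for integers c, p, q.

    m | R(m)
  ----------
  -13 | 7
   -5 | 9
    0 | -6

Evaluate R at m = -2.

18

(R(m) − c)(m + q) = p for each data point; the three points give a linear system in c and q, then p follows.
Solving: c = 6, q = 1, p = -12, so R(m) = 6 − 12/(m + 1).
Then R(-2) = 6 − 12/(-1) = 18.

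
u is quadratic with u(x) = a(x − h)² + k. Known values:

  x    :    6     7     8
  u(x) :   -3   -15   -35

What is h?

First differences -12, -20; second difference -8 = 2a, so a = -4.
Expanding, the x-coefficient is −2ah = 8h; matching it to the data gives h = 5, and then k = 1.
So u(x) = -4(x − 5)² + 1.
Hence h = 5.

5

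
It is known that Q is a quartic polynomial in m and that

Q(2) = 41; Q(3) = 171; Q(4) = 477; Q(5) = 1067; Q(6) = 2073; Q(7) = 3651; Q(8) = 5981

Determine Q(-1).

-13

First differences: 130, 306, 590, 1006, 1578, 2330. Second differences: 176, 284, 416, 572, 752. Third differences: 108, 132, 156, 180. Fourth differences: 24, 24, 24.
Level-4 differences are constant, so Q has degree 4.
Fitting a degree-4 polynomial gives Q(m) = m^4 + 4m³ - 3m² + 4m - 3.
Then Q(-1) = -13.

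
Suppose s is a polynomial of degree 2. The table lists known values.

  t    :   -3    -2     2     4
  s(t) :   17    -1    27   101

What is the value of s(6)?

215

Write s(t) = at² + bt + c; the 4 given values yield a linear system in the 3 coefficients.
Solving, s(t) = 5t² + 7t - 7.
Then s(6) = 215.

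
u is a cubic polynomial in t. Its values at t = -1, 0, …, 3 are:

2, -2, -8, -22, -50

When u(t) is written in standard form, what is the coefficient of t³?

First differences: -4, -6, -14, -28. Second differences: -2, -8, -14. Third differences: -6, -6.
Level-3 differences are constant, so u has degree 3.
Fitting a degree-3 polynomial gives u(t) = -t³ - t² - 4t - 2.
The coefficient of t³ is -1.

-1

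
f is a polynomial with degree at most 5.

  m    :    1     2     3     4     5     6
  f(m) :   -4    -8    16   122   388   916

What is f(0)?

-2

Write f(m) = am^5 + bm^4 + cm³ + dm² + em + p; the 6 given values yield a linear system in the 6 coefficients.
Solving, the leading coefficient vanishes, and f(m) = m^4 - m³ - 5m² + 3m - 2.
Then f(0) = -2.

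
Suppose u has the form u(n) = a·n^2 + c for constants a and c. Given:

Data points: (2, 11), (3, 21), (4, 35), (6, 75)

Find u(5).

From u(2) = 11 and u(3) = 21: 4a + c = 11 and 9a + c = 21.
Subtracting: 5a = 10, so a = 2; then c = 11 − 2·4 = 3.
So u(n) = 2n² + 3, and u(5) = 53.

53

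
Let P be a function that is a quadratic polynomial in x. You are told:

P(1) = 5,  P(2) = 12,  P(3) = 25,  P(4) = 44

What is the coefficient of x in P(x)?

-2

First differences: 7, 13, 19. Second differences: 6, 6.
Level-2 differences are constant, so P has degree 2.
Fitting a degree-2 polynomial gives P(x) = 3x² - 2x + 4.
The coefficient of x is -2.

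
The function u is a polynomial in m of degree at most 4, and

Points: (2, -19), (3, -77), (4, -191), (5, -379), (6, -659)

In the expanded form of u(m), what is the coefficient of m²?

-1

First differences: -58, -114, -188, -280. Second differences: -56, -74, -92. Third differences: -18, -18.
Level-3 differences are constant, so u has degree 3.
Fitting a degree-3 polynomial gives u(m) = -3m³ - m² + 4m + 1.
The coefficient of m² is -1.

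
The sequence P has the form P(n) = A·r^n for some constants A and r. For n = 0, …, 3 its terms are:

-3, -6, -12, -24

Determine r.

2

Consecutive ratio: -6/(-3) = 2, and -12/(-6) = 2, so r = 2.
Then A·2^0 = -3 gives A = -3, and P(n) = -3·2^n.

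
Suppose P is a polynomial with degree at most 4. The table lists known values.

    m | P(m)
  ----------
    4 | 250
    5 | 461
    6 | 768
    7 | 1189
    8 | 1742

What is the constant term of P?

First differences: 211, 307, 421, 553. Second differences: 96, 114, 132. Third differences: 18, 18.
Level-3 differences are constant, so P has degree 3.
Fitting a degree-3 polynomial gives P(m) = 3m³ + 3m² + m + 6.
The constant term is P(0) = 6.

6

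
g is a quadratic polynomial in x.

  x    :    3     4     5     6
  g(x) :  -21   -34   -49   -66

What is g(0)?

6

Write g(x) = ax² + bx + c; the 4 given values yield a linear system in the 3 coefficients.
Solving, g(x) = -x² - 6x + 6.
The constant term is g(0) = 6.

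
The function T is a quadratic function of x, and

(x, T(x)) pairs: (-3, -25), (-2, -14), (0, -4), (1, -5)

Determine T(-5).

Write T(x) = ax² + bx + c; the 4 given values yield a linear system in the 3 coefficients.
Solving, T(x) = -2x² + x - 4.
Then T(-5) = -59.

-59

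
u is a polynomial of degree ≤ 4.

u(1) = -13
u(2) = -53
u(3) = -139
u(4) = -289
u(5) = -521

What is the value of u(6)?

-853

First differences: -40, -86, -150, -232. Second differences: -46, -64, -82. Third differences: -18, -18.
Level-3 differences are constant, so u has degree 3.
Fitting a degree-3 polynomial gives u(x) = -3x³ - 5x² - 4x - 1.
Then u(6) = -853.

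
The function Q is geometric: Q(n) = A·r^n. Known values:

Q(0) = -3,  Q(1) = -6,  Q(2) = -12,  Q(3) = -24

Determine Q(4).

Consecutive ratio: -6/(-3) = 2, and -12/(-6) = 2, so r = 2.
Then A·2^0 = -3 gives A = -3, and Q(n) = -3·2^n.
Q(4) = -3·2^4 = -48.

-48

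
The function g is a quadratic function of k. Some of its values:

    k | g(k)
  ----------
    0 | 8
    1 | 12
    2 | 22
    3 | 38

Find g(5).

88

First differences: 4, 10, 16. Second differences: 6, 6.
Level-2 differences are constant, so g has degree 2.
Fitting a degree-2 polynomial gives g(k) = 3k² + k + 8.
Then g(5) = 88.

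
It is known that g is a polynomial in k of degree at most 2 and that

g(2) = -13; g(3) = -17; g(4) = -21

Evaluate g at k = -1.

First differences: -4, -4.
Level-1 differences are constant, so g has degree 1.
Fitting a degree-1 polynomial gives g(k) = -4k - 5.
Then g(-1) = -1.

-1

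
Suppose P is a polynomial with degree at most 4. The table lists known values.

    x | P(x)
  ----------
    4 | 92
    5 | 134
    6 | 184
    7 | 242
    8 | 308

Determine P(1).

First differences: 42, 50, 58, 66. Second differences: 8, 8, 8.
Level-2 differences are constant, so P has degree 2.
Fitting a degree-2 polynomial gives P(x) = 4x² + 6x + 4.
Then P(1) = 14.

14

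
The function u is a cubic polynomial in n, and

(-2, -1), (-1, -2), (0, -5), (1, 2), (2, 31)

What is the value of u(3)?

Write u(n) = an³ + bn² + cn + d; the 5 given values yield a linear system in the 4 coefficients.
Solving, u(n) = 2n³ + 5n² - 5.
Then u(3) = 94.

94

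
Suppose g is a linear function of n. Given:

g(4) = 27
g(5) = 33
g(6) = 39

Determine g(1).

First differences: 6, 6.
Level-1 differences are constant, so g has degree 1.
Fitting a degree-1 polynomial gives g(n) = 6n + 3.
Then g(1) = 9.

9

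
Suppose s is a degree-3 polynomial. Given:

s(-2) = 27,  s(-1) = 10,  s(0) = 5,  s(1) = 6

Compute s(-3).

Write s(x) = ax³ + bx² + cx + d; the 4 given values yield a linear system in the 4 coefficients.
Solving, s(x) = -x³ + 3x² - x + 5.
Then s(-3) = 62.

62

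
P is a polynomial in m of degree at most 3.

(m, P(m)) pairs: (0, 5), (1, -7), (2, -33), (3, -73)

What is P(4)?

First differences: -12, -26, -40. Second differences: -14, -14.
Level-2 differences are constant, so P has degree 2.
Fitting a degree-2 polynomial gives P(m) = -7m² - 5m + 5.
Then P(4) = -127.

-127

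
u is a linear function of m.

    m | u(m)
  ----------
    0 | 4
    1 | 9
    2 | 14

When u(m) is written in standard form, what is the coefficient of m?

First differences: 5, 5.
Level-1 differences are constant, so u has degree 1.
Fitting a degree-1 polynomial gives u(m) = 5m + 4.
The coefficient of m is 5.

5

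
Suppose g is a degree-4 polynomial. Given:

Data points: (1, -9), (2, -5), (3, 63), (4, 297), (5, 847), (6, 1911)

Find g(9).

10887

Write g(x) = ax^4 + bx³ + cx² + dx + e; the 6 given values yield a linear system in the 5 coefficients.
Solving, g(x) = 2x^4 - 3x³ - 5x - 3.
Then g(9) = 10887.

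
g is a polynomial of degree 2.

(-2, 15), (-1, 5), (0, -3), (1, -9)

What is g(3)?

Write g(n) = an² + bn + c; the 4 given values yield a linear system in the 3 coefficients.
Solving, g(n) = n² - 7n - 3.
Then g(3) = -15.

-15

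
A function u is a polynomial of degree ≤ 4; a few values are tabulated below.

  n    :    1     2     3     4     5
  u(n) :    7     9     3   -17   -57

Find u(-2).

First differences: 2, -6, -20, -40. Second differences: -8, -14, -20. Third differences: -6, -6.
Level-3 differences are constant, so u has degree 3.
Fitting a degree-3 polynomial gives u(n) = -n³ + 2n² + 3n + 3.
Then u(-2) = 13.

13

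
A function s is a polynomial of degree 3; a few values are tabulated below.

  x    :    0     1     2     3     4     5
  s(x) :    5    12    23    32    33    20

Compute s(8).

First differences: 7, 11, 9, 1, -13. Second differences: 4, -2, -8, -14. Third differences: -6, -6, -6.
Level-3 differences are constant, so s has degree 3.
Fitting a degree-3 polynomial gives s(x) = -x³ + 5x² + 3x + 5.
Then s(8) = -163.

-163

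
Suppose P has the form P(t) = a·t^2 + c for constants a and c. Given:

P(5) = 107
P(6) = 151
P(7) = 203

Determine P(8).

263

From P(5) = 107 and P(6) = 151: 25a + c = 107 and 36a + c = 151.
Subtracting: 11a = 44, so a = 4; then c = 107 − 4·25 = 7.
So P(t) = 4t² + 7, and P(8) = 263.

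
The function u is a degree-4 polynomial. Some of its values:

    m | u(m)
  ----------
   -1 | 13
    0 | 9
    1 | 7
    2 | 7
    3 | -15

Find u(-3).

Write u(m) = am^4 + bm³ + cm² + dm + e; the 5 given values yield a linear system in the 5 coefficients.
Solving, u(m) = -m^4 + 2m³ + 2m² - 5m + 9.
Then u(-3) = -93.

-93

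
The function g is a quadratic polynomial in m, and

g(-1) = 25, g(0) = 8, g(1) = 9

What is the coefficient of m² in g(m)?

9

Write g(m) = am² + bm + c; the 3 given values yield a linear system in the 3 coefficients.
Solving, g(m) = 9m² - 8m + 8.
The coefficient of m² is 9.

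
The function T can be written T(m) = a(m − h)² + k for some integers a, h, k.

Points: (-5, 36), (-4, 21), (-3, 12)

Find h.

-2

First differences -15, -9; second difference 6 = 2a, so a = 3.
Expanding, the m-coefficient is −2ah = -6h; matching it to the data gives h = -2, and then k = 9.
So T(m) = 3(m + 2)² + 9.
Hence h = -2.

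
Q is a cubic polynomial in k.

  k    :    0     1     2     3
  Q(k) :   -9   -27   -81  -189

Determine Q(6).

Write Q(k) = ak³ + bk² + ck + d; the 4 given values yield a linear system in the 4 coefficients.
Solving, Q(k) = -3k³ - 9k² - 6k - 9.
Then Q(6) = -1017.

-1017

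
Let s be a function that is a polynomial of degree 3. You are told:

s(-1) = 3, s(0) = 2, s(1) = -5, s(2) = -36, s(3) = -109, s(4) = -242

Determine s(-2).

First differences: -1, -7, -31, -73, -133. Second differences: -6, -24, -42, -60. Third differences: -18, -18, -18.
Level-3 differences are constant, so s has degree 3.
Fitting a degree-3 polynomial gives s(m) = -3m³ - 3m² - m + 2.
Then s(-2) = 16.

16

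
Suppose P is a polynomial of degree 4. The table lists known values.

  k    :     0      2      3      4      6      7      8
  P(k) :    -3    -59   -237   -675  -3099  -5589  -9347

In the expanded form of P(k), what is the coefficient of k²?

Write P(k) = ak^4 + bk³ + ck² + dk + e; the 7 given values yield a linear system in the 5 coefficients.
Solving, P(k) = -2k^4 - 2k³ - 2k² - 3.
The coefficient of k² is -2.

-2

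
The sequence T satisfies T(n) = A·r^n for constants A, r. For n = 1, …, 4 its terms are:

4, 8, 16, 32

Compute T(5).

64

Consecutive ratio: 8/4 = 2, and 16/8 = 2, so r = 2.
Then A·2^1 = 4 gives A = 2, and T(n) = 2·2^n.
T(5) = 2·2^5 = 64.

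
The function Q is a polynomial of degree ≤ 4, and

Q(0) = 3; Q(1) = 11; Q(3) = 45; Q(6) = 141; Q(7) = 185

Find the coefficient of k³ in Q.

Write Q(k) = ak^4 + bk³ + ck² + dk + e; the 5 given values yield a linear system in the 5 coefficients.
Solving, the top 2 coefficients vanish, and Q(k) = 3k² + 5k + 3.
The coefficient of k³ is 0.

0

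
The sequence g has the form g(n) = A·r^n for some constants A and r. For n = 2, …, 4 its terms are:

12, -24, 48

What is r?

Consecutive ratio: -24/12 = -2, and 48/(-24) = -2, so r = -2.
Then A·(-2)^2 = 12 gives A = 3, and g(n) = 3·(-2)^n.

-2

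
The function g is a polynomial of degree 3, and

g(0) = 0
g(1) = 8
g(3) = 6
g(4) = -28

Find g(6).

-222

Write g(n) = an³ + bn² + cn + d; the 4 given values yield a linear system in the 4 coefficients.
Solving, g(n) = -2n³ + 5n² + 5n.
Then g(6) = -222.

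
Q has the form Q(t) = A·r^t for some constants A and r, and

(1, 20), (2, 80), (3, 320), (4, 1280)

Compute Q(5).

5120

Consecutive ratio: 80/20 = 4, and 320/80 = 4, so r = 4.
Then A·4^1 = 20 gives A = 5, and Q(t) = 5·4^t.
Q(5) = 5·4^5 = 5120.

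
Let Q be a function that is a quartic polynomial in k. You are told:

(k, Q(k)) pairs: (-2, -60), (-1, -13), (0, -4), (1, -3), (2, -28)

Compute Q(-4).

-628

Write Q(k) = ak^4 + bk³ + ck² + dk + e; the 5 given values yield a linear system in the 5 coefficients.
Solving, Q(k) = -2k^4 + k³ - 2k² + 4k - 4.
Then Q(-4) = -628.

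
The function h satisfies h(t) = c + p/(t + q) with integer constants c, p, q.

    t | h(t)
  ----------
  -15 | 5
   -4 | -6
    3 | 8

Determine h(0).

10

(h(t) − c)(t + q) = p for each data point; the three points give a linear system in c and q, then p follows.
Solving: c = 6, q = 3, p = 12, so h(t) = 6 + 12/(t + 3).
Then h(0) = 6 + 12/3 = 10.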